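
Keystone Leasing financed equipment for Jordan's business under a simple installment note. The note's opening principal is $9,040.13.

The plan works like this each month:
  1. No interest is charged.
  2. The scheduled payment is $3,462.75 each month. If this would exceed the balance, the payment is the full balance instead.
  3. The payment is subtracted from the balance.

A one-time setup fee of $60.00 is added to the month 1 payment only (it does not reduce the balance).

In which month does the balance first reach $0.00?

3

Month 1: opening $9,040.13; payment $3,462.75 (+ $60.00 fee); balance $5,577.38
Month 2: opening $5,577.38; payment $3,462.75; balance $2,114.63
Month 3: opening $2,114.63; payment $2,114.63; balance $0.00
Balance reaches $0.00 in month 3.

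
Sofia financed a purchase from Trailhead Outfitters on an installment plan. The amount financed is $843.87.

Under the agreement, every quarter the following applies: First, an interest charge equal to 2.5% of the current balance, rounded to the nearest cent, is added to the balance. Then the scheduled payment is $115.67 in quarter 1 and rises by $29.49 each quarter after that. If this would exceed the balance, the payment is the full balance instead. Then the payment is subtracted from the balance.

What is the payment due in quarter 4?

Quarter 1: opening $843.87; interest $21.10 → $864.97; payment $115.67; balance $749.30
Quarter 2: opening $749.30; interest $18.73 → $768.03; payment $145.16; balance $622.87
Quarter 3: opening $622.87; interest $15.57 → $638.44; payment $174.65; balance $463.79
Quarter 4: opening $463.79; interest $11.59 → $475.38; payment $204.14; balance $271.24

$204.14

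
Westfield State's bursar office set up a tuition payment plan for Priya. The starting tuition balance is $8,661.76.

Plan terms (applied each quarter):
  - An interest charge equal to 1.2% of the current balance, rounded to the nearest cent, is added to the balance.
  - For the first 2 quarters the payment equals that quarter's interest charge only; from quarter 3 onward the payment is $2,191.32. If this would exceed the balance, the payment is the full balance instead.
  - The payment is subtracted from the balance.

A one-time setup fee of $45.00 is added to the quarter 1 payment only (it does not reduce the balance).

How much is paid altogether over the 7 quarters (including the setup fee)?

$9,180.83

Quarter 1: $8,661.76 +$103.94 interest = $8,765.70; pay $103.94 (+ $45.00 fee) → $8,661.76
Quarter 2: $8,661.76 +$103.94 interest = $8,765.70; pay $103.94 → $8,661.76
Quarter 3: $8,661.76 +$103.94 interest = $8,765.70; pay $2,191.32 → $6,574.38
Quarter 4: $6,574.38 +$78.89 interest = $6,653.27; pay $2,191.32 → $4,461.95
Quarter 5: $4,461.95 +$53.54 interest = $4,515.49; pay $2,191.32 → $2,324.17
Quarter 6: $2,324.17 +$27.89 interest = $2,352.06; pay $2,191.32 → $160.74
Quarter 7: $160.74 +$1.93 interest = $162.67; pay $162.67 → $0.00
Total paid: $9,180.83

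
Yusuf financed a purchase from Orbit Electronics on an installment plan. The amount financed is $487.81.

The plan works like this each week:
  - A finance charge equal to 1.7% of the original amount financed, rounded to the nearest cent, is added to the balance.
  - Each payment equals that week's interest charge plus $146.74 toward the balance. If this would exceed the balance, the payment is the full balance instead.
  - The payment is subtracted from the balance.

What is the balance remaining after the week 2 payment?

$194.33

Week 1: $487.81 +$8.29 interest = $496.10; pay $155.03 → $341.07
Week 2: $341.07 +$8.29 interest = $349.36; pay $155.03 → $194.33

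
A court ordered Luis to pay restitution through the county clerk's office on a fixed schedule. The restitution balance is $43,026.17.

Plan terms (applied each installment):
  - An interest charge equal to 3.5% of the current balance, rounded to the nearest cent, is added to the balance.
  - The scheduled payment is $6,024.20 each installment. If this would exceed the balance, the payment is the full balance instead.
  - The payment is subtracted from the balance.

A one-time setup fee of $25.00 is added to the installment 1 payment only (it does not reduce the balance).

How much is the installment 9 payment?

Installment 1: opening $43,026.17; interest $1,505.92 → $44,532.09; payment $6,024.20 (+ $25.00 fee); balance $38,507.89
Installment 2: opening $38,507.89; interest $1,347.78 → $39,855.67; payment $6,024.20; balance $33,831.47
Installment 3: opening $33,831.47; interest $1,184.10 → $35,015.57; payment $6,024.20; balance $28,991.37
Installment 4: opening $28,991.37; interest $1,014.70 → $30,006.07; payment $6,024.20; balance $23,981.87
Installment 5: opening $23,981.87; interest $839.37 → $24,821.24; payment $6,024.20; balance $18,797.04
Installment 6: opening $18,797.04; interest $657.90 → $19,454.94; payment $6,024.20; balance $13,430.74
Installment 7: opening $13,430.74; interest $470.08 → $13,900.82; payment $6,024.20; balance $7,876.62
Installment 8: opening $7,876.62; interest $275.68 → $8,152.30; payment $6,024.20; balance $2,128.10
Installment 9: opening $2,128.10; interest $74.48 → $2,202.58; payment $2,202.58; balance $0.00

$2,202.58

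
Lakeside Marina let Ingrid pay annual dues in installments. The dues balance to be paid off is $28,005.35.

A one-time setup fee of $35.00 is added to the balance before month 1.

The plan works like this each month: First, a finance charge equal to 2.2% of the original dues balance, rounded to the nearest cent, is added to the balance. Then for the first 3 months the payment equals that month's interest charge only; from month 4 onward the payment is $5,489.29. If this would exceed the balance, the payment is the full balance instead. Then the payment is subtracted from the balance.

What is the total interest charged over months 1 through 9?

# | Opening | Interest | Payment | End bal
1 | $28,040.35 | $616.12 | $616.12 | $28,040.35
2 | $28,040.35 | $616.12 | $616.12 | $28,040.35
3 | $28,040.35 | $616.12 | $616.12 | $28,040.35
4 | $28,040.35 | $616.12 | $5,489.29 | $23,167.18
5 | $23,167.18 | $616.12 | $5,489.29 | $18,294.01
6 | $18,294.01 | $616.12 | $5,489.29 | $13,420.84
7 | $13,420.84 | $616.12 | $5,489.29 | $8,547.67
8 | $8,547.67 | $616.12 | $5,489.29 | $3,674.50
9 | $3,674.50 | $616.12 | $4,290.62 | $0.00
Total interest: $616.12 + $616.12 + $616.12 + $616.12 + $616.12 + $616.12 + $616.12 + $616.12 + $616.12 = $5,545.08

$5,545.08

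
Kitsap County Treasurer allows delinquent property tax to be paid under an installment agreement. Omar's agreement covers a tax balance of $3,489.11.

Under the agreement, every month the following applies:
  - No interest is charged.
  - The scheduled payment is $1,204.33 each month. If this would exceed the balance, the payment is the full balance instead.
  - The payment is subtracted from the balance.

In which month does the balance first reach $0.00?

# | Opening | Payment | End bal
1 | $3,489.11 | $1,204.33 | $2,284.78
2 | $2,284.78 | $1,204.33 | $1,080.45
3 | $1,080.45 | $1,080.45 | $0.00
Balance reaches $0.00 in month 3.

3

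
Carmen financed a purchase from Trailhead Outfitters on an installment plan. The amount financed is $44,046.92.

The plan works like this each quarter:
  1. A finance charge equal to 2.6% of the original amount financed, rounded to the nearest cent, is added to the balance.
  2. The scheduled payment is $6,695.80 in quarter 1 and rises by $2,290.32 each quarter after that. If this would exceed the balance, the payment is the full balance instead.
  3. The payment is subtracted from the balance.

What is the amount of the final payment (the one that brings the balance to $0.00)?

$9,247.90

# | Opening | Interest | Payment | End bal
1 | $44,046.92 | $1,145.22 | $6,695.80 | $38,496.34
2 | $38,496.34 | $1,145.22 | $8,986.12 | $30,655.44
3 | $30,655.44 | $1,145.22 | $11,276.44 | $20,524.22
4 | $20,524.22 | $1,145.22 | $13,566.76 | $8,102.68
5 | $8,102.68 | $1,145.22 | $9,247.90 | $0.00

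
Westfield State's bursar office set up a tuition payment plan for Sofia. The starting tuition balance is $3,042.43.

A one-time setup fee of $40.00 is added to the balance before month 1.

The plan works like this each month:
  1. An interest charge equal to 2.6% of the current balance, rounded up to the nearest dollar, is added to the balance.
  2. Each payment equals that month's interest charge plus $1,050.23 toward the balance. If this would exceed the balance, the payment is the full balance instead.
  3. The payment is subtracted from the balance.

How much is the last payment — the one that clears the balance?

$1,007.97

Month 1: opening $3,082.43; interest $81.00 → $3,163.43; payment $1,131.23; balance $2,032.20
Month 2: opening $2,032.20; interest $53.00 → $2,085.20; payment $1,103.23; balance $981.97
Month 3: opening $981.97; interest $26.00 → $1,007.97; payment $1,007.97; balance $0.00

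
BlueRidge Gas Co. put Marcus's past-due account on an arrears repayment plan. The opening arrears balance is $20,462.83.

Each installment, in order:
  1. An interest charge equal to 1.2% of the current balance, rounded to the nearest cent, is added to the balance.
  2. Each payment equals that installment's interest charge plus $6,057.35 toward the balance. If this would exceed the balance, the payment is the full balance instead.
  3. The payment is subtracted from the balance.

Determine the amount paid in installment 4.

Installment 1: $20,462.83 +$245.55 interest = $20,708.38; pay $6,302.90 → $14,405.48
Installment 2: $14,405.48 +$172.87 interest = $14,578.35; pay $6,230.22 → $8,348.13
Installment 3: $8,348.13 +$100.18 interest = $8,448.31; pay $6,157.53 → $2,290.78
Installment 4: $2,290.78 +$27.49 interest = $2,318.27; pay $2,318.27 → $0.00

$2,318.27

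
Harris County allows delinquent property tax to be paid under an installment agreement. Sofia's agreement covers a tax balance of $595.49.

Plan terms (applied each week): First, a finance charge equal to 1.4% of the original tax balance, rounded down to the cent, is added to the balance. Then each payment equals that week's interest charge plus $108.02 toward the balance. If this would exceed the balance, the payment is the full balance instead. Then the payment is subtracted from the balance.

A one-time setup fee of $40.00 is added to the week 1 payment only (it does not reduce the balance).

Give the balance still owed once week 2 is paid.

$379.45

Week 1: $595.49 +$8.33 interest = $603.82; pay $116.35 (+ $40.00 fee) → $487.47
Week 2: $487.47 +$8.33 interest = $495.80; pay $116.35 → $379.45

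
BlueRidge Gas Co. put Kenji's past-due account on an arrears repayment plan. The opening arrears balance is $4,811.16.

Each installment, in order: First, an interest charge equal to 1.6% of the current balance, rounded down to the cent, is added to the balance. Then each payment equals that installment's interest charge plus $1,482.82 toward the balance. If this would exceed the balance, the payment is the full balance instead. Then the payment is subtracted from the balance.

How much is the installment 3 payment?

$1,512.34

Installment 1: opening $4,811.16; interest $76.97 → $4,888.13; payment $1,559.79; balance $3,328.34
Installment 2: opening $3,328.34; interest $53.25 → $3,381.59; payment $1,536.07; balance $1,845.52
Installment 3: opening $1,845.52; interest $29.52 → $1,875.04; payment $1,512.34; balance $362.70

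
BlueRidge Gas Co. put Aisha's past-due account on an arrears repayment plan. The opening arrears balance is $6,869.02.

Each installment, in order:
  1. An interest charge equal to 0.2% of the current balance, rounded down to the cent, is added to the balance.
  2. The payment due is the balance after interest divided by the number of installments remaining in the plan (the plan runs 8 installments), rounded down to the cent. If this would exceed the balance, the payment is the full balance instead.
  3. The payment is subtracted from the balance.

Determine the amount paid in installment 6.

Installment 1: opening $6,869.02; interest $13.73 → $6,882.75; payment $860.34; balance $6,022.41
Installment 2: opening $6,022.41; interest $12.04 → $6,034.45; payment $862.06; balance $5,172.39
Installment 3: opening $5,172.39; interest $10.34 → $5,182.73; payment $863.78; balance $4,318.95
Installment 4: opening $4,318.95; interest $8.63 → $4,327.58; payment $865.51; balance $3,462.07
Installment 5: opening $3,462.07; interest $6.92 → $3,468.99; payment $867.24; balance $2,601.75
Installment 6: opening $2,601.75; interest $5.20 → $2,606.95; payment $868.98; balance $1,737.97

$868.98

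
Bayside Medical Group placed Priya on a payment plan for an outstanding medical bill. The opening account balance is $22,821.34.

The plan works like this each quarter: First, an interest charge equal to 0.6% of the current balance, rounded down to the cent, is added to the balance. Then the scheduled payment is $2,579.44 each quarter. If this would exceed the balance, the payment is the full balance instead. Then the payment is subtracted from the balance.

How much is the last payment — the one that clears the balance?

Quarter 1: opening $22,821.34; interest $136.92 → $22,958.26; payment $2,579.44; balance $20,378.82
Quarter 2: opening $20,378.82; interest $122.27 → $20,501.09; payment $2,579.44; balance $17,921.65
Quarter 3: opening $17,921.65; interest $107.52 → $18,029.17; payment $2,579.44; balance $15,449.73
Quarter 4: opening $15,449.73; interest $92.69 → $15,542.42; payment $2,579.44; balance $12,962.98
Quarter 5: opening $12,962.98; interest $77.77 → $13,040.75; payment $2,579.44; balance $10,461.31
Quarter 6: opening $10,461.31; interest $62.76 → $10,524.07; payment $2,579.44; balance $7,944.63
Quarter 7: opening $7,944.63; interest $47.66 → $7,992.29; payment $2,579.44; balance $5,412.85
Quarter 8: opening $5,412.85; interest $32.47 → $5,445.32; payment $2,579.44; balance $2,865.88
Quarter 9: opening $2,865.88; interest $17.19 → $2,883.07; payment $2,579.44; balance $303.63
Quarter 10: opening $303.63; interest $1.82 → $305.45; payment $305.45; balance $0.00

$305.45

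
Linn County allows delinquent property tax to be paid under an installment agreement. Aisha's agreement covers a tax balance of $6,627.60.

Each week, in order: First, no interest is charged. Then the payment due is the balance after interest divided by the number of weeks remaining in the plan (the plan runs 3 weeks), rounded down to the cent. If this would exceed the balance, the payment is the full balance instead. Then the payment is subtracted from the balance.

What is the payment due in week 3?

Week 1: $6,627.60 − $2,209.20 → $4,418.40
Week 2: $4,418.40 − $2,209.20 → $2,209.20
Week 3: $2,209.20 − $2,209.20 → $0.00

$2,209.20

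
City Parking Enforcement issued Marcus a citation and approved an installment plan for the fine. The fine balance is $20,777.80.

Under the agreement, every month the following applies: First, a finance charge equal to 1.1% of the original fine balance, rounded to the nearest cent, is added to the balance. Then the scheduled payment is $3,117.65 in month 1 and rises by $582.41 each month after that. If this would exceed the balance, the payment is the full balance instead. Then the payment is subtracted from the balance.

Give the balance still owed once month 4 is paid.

$5,726.98

Month 1: opening $20,777.80; interest $228.56 → $21,006.36; payment $3,117.65; balance $17,888.71
Month 2: opening $17,888.71; interest $228.56 → $18,117.27; payment $3,700.06; balance $14,417.21
Month 3: opening $14,417.21; interest $228.56 → $14,645.77; payment $4,282.47; balance $10,363.30
Month 4: opening $10,363.30; interest $228.56 → $10,591.86; payment $4,864.88; balance $5,726.98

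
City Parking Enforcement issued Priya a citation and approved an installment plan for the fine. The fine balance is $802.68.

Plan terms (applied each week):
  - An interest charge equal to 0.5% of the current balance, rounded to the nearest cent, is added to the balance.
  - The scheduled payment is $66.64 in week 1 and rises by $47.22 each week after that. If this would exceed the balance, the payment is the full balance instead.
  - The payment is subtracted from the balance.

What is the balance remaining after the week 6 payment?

$0.00

# | Opening | Interest | Payment | End bal
1 | $802.68 | $4.01 | $66.64 | $740.05
2 | $740.05 | $3.70 | $113.86 | $629.89
3 | $629.89 | $3.15 | $161.08 | $471.96
4 | $471.96 | $2.36 | $208.30 | $266.02
5 | $266.02 | $1.33 | $255.52 | $11.83
6 | $11.83 | $0.06 | $11.89 | $0.00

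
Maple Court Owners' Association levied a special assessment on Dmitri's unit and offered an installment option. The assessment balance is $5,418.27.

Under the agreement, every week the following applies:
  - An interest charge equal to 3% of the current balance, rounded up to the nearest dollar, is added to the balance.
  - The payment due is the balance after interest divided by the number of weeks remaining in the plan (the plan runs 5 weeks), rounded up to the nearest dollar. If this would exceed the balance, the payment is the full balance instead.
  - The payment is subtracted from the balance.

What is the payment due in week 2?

Week 1: opening $5,418.27; interest $163.00 → $5,581.27; payment $1,117.00; balance $4,464.27
Week 2: opening $4,464.27; interest $134.00 → $4,598.27; payment $1,150.00; balance $3,448.27

$1,150.00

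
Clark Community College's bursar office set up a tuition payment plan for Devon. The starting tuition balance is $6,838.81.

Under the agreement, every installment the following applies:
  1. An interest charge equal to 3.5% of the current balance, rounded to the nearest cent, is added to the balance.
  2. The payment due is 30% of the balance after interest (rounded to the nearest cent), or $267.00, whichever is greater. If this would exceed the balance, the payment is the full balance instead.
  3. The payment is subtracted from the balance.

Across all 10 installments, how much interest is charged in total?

$827.34

# | Opening | Interest | Payment | End bal
1 | $6,838.81 | $239.36 | $2,123.45 | $4,954.72
2 | $4,954.72 | $173.42 | $1,538.44 | $3,589.70
3 | $3,589.70 | $125.64 | $1,114.60 | $2,600.74
4 | $2,600.74 | $91.03 | $807.53 | $1,884.24
5 | $1,884.24 | $65.95 | $585.06 | $1,365.13
6 | $1,365.13 | $47.78 | $423.87 | $989.04
7 | $989.04 | $34.62 | $307.10 | $716.56
8 | $716.56 | $25.08 | $267.00 | $474.64
9 | $474.64 | $16.61 | $267.00 | $224.25
10 | $224.25 | $7.85 | $232.10 | $0.00
Total interest: $239.36 + $173.42 + $125.64 + $91.03 + $65.95 + $47.78 + $34.62 + $25.08 + $16.61 + $7.85 = $827.34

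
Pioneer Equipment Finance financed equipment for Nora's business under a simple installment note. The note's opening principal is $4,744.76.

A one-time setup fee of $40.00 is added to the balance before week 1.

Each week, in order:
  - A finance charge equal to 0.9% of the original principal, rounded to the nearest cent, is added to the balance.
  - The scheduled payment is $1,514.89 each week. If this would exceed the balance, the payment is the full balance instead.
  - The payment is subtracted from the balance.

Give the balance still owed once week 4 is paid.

$0.00

Week 1: opening $4,784.76; interest $42.70 → $4,827.46; payment $1,514.89; balance $3,312.57
Week 2: opening $3,312.57; interest $42.70 → $3,355.27; payment $1,514.89; balance $1,840.38
Week 3: opening $1,840.38; interest $42.70 → $1,883.08; payment $1,514.89; balance $368.19
Week 4: opening $368.19; interest $42.70 → $410.89; payment $410.89; balance $0.00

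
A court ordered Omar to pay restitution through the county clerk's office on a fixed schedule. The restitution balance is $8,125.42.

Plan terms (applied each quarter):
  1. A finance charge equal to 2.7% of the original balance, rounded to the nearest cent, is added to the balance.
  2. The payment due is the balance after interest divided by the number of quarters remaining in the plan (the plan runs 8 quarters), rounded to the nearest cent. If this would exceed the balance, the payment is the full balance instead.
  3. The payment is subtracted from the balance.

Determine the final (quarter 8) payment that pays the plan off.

Quarter 1: $8,125.42 +$219.39 interest = $8,344.81; pay $1,043.10 → $7,301.71
Quarter 2: $7,301.71 +$219.39 interest = $7,521.10; pay $1,074.44 → $6,446.66
Quarter 3: $6,446.66 +$219.39 interest = $6,666.05; pay $1,111.01 → $5,555.04
Quarter 4: $5,555.04 +$219.39 interest = $5,774.43; pay $1,154.89 → $4,619.54
Quarter 5: $4,619.54 +$219.39 interest = $4,838.93; pay $1,209.73 → $3,629.20
Quarter 6: $3,629.20 +$219.39 interest = $3,848.59; pay $1,282.86 → $2,565.73
Quarter 7: $2,565.73 +$219.39 interest = $2,785.12; pay $1,392.56 → $1,392.56
Quarter 8: $1,392.56 +$219.39 interest = $1,611.95; pay $1,611.95 → $0.00

$1,611.95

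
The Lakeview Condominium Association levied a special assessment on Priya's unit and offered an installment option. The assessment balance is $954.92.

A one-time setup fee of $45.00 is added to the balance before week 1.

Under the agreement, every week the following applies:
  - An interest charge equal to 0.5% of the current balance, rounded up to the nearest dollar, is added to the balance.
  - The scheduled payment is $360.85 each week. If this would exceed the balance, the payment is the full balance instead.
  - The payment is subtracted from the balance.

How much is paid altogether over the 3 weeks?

Week 1: $999.92 +$5.00 interest = $1,004.92; pay $360.85 → $644.07
Week 2: $644.07 +$4.00 interest = $648.07; pay $360.85 → $287.22
Week 3: $287.22 +$2.00 interest = $289.22; pay $289.22 → $0.00
Total paid: $1,010.92

$1,010.92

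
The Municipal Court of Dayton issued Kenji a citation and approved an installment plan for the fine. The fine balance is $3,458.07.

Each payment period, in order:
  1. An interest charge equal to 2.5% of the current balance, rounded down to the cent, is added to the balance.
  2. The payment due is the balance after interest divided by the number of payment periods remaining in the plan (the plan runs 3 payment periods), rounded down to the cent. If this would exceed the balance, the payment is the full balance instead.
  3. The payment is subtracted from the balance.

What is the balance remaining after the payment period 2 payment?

$1,211.05

Payment period 1: $3,458.07 +$86.45 interest = $3,544.52; pay $1,181.50 → $2,363.02
Payment period 2: $2,363.02 +$59.07 interest = $2,422.09; pay $1,211.04 → $1,211.05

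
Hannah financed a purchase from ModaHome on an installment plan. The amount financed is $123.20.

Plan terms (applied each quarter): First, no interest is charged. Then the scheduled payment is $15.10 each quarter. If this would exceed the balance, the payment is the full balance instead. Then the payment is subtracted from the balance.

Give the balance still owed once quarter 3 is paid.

$77.90

Quarter 1: $123.20 − $15.10 → $108.10
Quarter 2: $108.10 − $15.10 → $93.00
Quarter 3: $93.00 − $15.10 → $77.90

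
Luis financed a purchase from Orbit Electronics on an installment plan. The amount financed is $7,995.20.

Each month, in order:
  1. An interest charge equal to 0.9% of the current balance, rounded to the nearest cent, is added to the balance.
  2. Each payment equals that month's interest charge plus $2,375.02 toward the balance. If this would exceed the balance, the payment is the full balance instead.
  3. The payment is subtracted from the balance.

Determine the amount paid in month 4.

Month 1: $7,995.20 +$71.96 interest = $8,067.16; pay $2,446.98 → $5,620.18
Month 2: $5,620.18 +$50.58 interest = $5,670.76; pay $2,425.60 → $3,245.16
Month 3: $3,245.16 +$29.21 interest = $3,274.37; pay $2,404.23 → $870.14
Month 4: $870.14 +$7.83 interest = $877.97; pay $877.97 → $0.00

$877.97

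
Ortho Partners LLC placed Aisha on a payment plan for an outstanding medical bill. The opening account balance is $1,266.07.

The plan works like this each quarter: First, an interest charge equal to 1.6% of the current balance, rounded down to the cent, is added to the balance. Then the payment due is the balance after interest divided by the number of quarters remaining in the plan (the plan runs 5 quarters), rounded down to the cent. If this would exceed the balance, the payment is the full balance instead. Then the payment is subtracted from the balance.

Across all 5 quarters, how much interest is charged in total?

Quarter 1: opening $1,266.07; interest $20.25 → $1,286.32; payment $257.26; balance $1,029.06
Quarter 2: opening $1,029.06; interest $16.46 → $1,045.52; payment $261.38; balance $784.14
Quarter 3: opening $784.14; interest $12.54 → $796.68; payment $265.56; balance $531.12
Quarter 4: opening $531.12; interest $8.49 → $539.61; payment $269.80; balance $269.81
Quarter 5: opening $269.81; interest $4.31 → $274.12; payment $274.12; balance $0.00
Total interest: $20.25 + $16.46 + $12.54 + $8.49 + $4.31 = $62.05

$62.05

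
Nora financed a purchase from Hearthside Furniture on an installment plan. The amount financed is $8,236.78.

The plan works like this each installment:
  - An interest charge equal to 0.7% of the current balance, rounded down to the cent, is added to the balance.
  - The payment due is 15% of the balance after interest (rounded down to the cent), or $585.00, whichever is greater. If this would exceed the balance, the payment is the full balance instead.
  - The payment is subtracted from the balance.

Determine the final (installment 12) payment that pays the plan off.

Installment 1: $8,236.78 +$57.65 interest = $8,294.43; pay $1,244.16 → $7,050.27
Installment 2: $7,050.27 +$49.35 interest = $7,099.62; pay $1,064.94 → $6,034.68
Installment 3: $6,034.68 +$42.24 interest = $6,076.92; pay $911.53 → $5,165.39
Installment 4: $5,165.39 +$36.15 interest = $5,201.54; pay $780.23 → $4,421.31
Installment 5: $4,421.31 +$30.94 interest = $4,452.25; pay $667.83 → $3,784.42
Installment 6: $3,784.42 +$26.49 interest = $3,810.91; pay $585.00 → $3,225.91
Installment 7: $3,225.91 +$22.58 interest = $3,248.49; pay $585.00 → $2,663.49
Installment 8: $2,663.49 +$18.64 interest = $2,682.13; pay $585.00 → $2,097.13
Installment 9: $2,097.13 +$14.67 interest = $2,111.80; pay $585.00 → $1,526.80
Installment 10: $1,526.80 +$10.68 interest = $1,537.48; pay $585.00 → $952.48
Installment 11: $952.48 +$6.66 interest = $959.14; pay $585.00 → $374.14
Installment 12: $374.14 +$2.61 interest = $376.75; pay $376.75 → $0.00

$376.75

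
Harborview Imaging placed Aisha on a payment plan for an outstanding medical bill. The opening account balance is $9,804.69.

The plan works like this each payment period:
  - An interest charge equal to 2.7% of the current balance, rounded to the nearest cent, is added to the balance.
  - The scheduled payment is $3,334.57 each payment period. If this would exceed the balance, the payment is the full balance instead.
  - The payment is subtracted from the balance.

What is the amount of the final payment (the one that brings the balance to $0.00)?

$353.57

Payment period 1: $9,804.69 +$264.73 interest = $10,069.42; pay $3,334.57 → $6,734.85
Payment period 2: $6,734.85 +$181.84 interest = $6,916.69; pay $3,334.57 → $3,582.12
Payment period 3: $3,582.12 +$96.72 interest = $3,678.84; pay $3,334.57 → $344.27
Payment period 4: $344.27 +$9.30 interest = $353.57; pay $353.57 → $0.00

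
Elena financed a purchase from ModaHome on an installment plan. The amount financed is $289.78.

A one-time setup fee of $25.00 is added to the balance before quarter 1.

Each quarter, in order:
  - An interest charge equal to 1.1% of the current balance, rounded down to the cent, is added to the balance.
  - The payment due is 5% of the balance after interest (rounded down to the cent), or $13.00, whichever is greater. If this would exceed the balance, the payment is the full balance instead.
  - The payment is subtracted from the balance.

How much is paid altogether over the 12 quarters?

Quarter 1: $314.78 +$3.46 interest = $318.24; pay $15.91 → $302.33
Quarter 2: $302.33 +$3.32 interest = $305.65; pay $15.28 → $290.37
Quarter 3: $290.37 +$3.19 interest = $293.56; pay $14.67 → $278.89
Quarter 4: $278.89 +$3.06 interest = $281.95; pay $14.09 → $267.86
Quarter 5: $267.86 +$2.94 interest = $270.80; pay $13.54 → $257.26
Quarter 6: $257.26 +$2.82 interest = $260.08; pay $13.00 → $247.08
Quarter 7: $247.08 +$2.71 interest = $249.79; pay $13.00 → $236.79
Quarter 8: $236.79 +$2.60 interest = $239.39; pay $13.00 → $226.39
Quarter 9: $226.39 +$2.49 interest = $228.88; pay $13.00 → $215.88
Quarter 10: $215.88 +$2.37 interest = $218.25; pay $13.00 → $205.25
Quarter 11: $205.25 +$2.25 interest = $207.50; pay $13.00 → $194.50
Quarter 12: $194.50 +$2.13 interest = $196.63; pay $13.00 → $183.63
Total paid: $164.49

$164.49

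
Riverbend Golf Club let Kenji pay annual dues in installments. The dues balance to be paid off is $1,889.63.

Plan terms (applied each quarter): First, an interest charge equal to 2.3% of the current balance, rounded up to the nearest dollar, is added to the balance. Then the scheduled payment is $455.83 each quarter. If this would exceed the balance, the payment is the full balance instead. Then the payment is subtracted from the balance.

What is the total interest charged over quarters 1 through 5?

$123.00

Quarter 1: $1,889.63 +$44.00 interest = $1,933.63; pay $455.83 → $1,477.80
Quarter 2: $1,477.80 +$34.00 interest = $1,511.80; pay $455.83 → $1,055.97
Quarter 3: $1,055.97 +$25.00 interest = $1,080.97; pay $455.83 → $625.14
Quarter 4: $625.14 +$15.00 interest = $640.14; pay $455.83 → $184.31
Quarter 5: $184.31 +$5.00 interest = $189.31; pay $189.31 → $0.00
Total interest: $44.00 + $34.00 + $25.00 + $15.00 + $5.00 = $123.00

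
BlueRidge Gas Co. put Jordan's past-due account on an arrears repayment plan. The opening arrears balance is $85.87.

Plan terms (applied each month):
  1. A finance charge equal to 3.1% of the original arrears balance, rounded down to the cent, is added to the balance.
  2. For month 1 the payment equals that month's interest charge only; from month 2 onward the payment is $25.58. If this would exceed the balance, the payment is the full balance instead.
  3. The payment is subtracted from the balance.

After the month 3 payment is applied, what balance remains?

Month 1: opening $85.87; interest $2.66 → $88.53; payment $2.66; balance $85.87
Month 2: opening $85.87; interest $2.66 → $88.53; payment $25.58; balance $62.95
Month 3: opening $62.95; interest $2.66 → $65.61; payment $25.58; balance $40.03

$40.03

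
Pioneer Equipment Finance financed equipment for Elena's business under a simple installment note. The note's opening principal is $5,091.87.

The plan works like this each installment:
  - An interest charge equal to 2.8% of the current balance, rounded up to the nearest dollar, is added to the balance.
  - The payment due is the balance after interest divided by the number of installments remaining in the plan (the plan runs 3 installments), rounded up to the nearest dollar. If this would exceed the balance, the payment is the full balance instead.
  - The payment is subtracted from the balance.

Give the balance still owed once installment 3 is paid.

Installment 1: opening $5,091.87; interest $143.00 → $5,234.87; payment $1,745.00; balance $3,489.87
Installment 2: opening $3,489.87; interest $98.00 → $3,587.87; payment $1,794.00; balance $1,793.87
Installment 3: opening $1,793.87; interest $51.00 → $1,844.87; payment $1,844.87; balance $0.00

$0.00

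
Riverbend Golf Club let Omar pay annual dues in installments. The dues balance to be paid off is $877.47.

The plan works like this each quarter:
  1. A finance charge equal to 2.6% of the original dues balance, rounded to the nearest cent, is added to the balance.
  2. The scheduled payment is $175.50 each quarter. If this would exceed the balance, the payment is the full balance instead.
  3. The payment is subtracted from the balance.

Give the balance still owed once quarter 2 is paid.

$572.09

Quarter 1: $877.47 +$22.81 interest = $900.28; pay $175.50 → $724.78
Quarter 2: $724.78 +$22.81 interest = $747.59; pay $175.50 → $572.09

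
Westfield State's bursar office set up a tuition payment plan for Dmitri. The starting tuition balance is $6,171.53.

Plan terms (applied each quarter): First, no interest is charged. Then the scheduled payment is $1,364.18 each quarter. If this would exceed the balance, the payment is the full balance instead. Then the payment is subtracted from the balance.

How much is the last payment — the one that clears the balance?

$714.81

Quarter 1: $6,171.53 − $1,364.18 → $4,807.35
Quarter 2: $4,807.35 − $1,364.18 → $3,443.17
Quarter 3: $3,443.17 − $1,364.18 → $2,078.99
Quarter 4: $2,078.99 − $1,364.18 → $714.81
Quarter 5: $714.81 − $714.81 → $0.00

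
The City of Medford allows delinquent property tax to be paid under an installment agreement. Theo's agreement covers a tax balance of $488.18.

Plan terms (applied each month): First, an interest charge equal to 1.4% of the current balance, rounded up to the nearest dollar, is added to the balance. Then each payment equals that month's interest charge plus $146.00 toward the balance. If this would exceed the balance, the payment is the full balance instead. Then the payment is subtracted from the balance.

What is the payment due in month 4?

$51.18

Month 1: $488.18 +$7.00 interest = $495.18; pay $153.00 → $342.18
Month 2: $342.18 +$5.00 interest = $347.18; pay $151.00 → $196.18
Month 3: $196.18 +$3.00 interest = $199.18; pay $149.00 → $50.18
Month 4: $50.18 +$1.00 interest = $51.18; pay $51.18 → $0.00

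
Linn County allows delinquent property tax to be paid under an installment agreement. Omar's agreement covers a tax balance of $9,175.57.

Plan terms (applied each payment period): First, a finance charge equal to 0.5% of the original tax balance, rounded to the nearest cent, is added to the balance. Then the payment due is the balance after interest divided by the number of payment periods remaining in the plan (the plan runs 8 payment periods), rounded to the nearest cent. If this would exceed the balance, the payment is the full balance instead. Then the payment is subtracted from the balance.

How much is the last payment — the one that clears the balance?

Payment period 1: opening $9,175.57; interest $45.88 → $9,221.45; payment $1,152.68; balance $8,068.77
Payment period 2: opening $8,068.77; interest $45.88 → $8,114.65; payment $1,159.24; balance $6,955.41
Payment period 3: opening $6,955.41; interest $45.88 → $7,001.29; payment $1,166.88; balance $5,834.41
Payment period 4: opening $5,834.41; interest $45.88 → $5,880.29; payment $1,176.06; balance $4,704.23
Payment period 5: opening $4,704.23; interest $45.88 → $4,750.11; payment $1,187.53; balance $3,562.58
Payment period 6: opening $3,562.58; interest $45.88 → $3,608.46; payment $1,202.82; balance $2,405.64
Payment period 7: opening $2,405.64; interest $45.88 → $2,451.52; payment $1,225.76; balance $1,225.76
Payment period 8: opening $1,225.76; interest $45.88 → $1,271.64; payment $1,271.64; balance $0.00

$1,271.64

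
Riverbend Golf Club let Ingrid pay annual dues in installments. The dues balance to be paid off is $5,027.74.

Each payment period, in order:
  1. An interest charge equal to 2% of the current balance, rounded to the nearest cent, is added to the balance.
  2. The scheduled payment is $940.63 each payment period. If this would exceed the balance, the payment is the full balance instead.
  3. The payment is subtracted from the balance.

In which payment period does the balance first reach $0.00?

6

Payment period 1: opening $5,027.74; interest $100.55 → $5,128.29; payment $940.63; balance $4,187.66
Payment period 2: opening $4,187.66; interest $83.75 → $4,271.41; payment $940.63; balance $3,330.78
Payment period 3: opening $3,330.78; interest $66.62 → $3,397.40; payment $940.63; balance $2,456.77
Payment period 4: opening $2,456.77; interest $49.14 → $2,505.91; payment $940.63; balance $1,565.28
Payment period 5: opening $1,565.28; interest $31.31 → $1,596.59; payment $940.63; balance $655.96
Payment period 6: opening $655.96; interest $13.12 → $669.08; payment $669.08; balance $0.00
Balance reaches $0.00 in payment period 6.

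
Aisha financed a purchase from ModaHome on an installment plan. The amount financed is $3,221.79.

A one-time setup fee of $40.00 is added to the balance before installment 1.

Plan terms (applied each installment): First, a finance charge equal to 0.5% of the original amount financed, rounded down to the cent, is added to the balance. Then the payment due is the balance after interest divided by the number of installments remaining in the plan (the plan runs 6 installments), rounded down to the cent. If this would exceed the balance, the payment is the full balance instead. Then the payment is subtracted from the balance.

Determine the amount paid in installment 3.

$553.56

Installment 1: opening $3,261.79; interest $16.10 → $3,277.89; payment $546.31; balance $2,731.58
Installment 2: opening $2,731.58; interest $16.10 → $2,747.68; payment $549.53; balance $2,198.15
Installment 3: opening $2,198.15; interest $16.10 → $2,214.25; payment $553.56; balance $1,660.69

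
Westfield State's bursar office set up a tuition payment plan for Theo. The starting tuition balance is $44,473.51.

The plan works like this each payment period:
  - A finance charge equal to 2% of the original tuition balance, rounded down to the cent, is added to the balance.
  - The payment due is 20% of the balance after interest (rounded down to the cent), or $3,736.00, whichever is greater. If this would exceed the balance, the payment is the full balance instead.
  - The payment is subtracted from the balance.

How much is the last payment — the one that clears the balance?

# | Opening | Interest | Payment | End bal
1 | $44,473.51 | $889.47 | $9,072.59 | $36,290.39
2 | $36,290.39 | $889.47 | $7,435.97 | $29,743.89
3 | $29,743.89 | $889.47 | $6,126.67 | $24,506.69
4 | $24,506.69 | $889.47 | $5,079.23 | $20,316.93
5 | $20,316.93 | $889.47 | $4,241.28 | $16,965.12
6 | $16,965.12 | $889.47 | $3,736.00 | $14,118.59
7 | $14,118.59 | $889.47 | $3,736.00 | $11,272.06
8 | $11,272.06 | $889.47 | $3,736.00 | $8,425.53
9 | $8,425.53 | $889.47 | $3,736.00 | $5,579.00
10 | $5,579.00 | $889.47 | $3,736.00 | $2,732.47
11 | $2,732.47 | $889.47 | $3,621.94 | $0.00

$3,621.94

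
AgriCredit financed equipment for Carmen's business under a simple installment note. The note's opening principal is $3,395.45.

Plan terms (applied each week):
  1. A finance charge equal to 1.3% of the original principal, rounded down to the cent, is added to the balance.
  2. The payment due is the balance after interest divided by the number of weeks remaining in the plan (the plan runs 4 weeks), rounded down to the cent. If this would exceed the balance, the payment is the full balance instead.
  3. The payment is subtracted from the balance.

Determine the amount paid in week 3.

Week 1: $3,395.45 +$44.14 interest = $3,439.59; pay $859.89 → $2,579.70
Week 2: $2,579.70 +$44.14 interest = $2,623.84; pay $874.61 → $1,749.23
Week 3: $1,749.23 +$44.14 interest = $1,793.37; pay $896.68 → $896.69

$896.68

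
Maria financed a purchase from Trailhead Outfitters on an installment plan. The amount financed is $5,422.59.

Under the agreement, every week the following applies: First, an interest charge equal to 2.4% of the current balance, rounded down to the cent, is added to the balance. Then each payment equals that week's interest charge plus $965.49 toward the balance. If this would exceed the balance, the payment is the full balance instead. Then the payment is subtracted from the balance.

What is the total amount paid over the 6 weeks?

$5,855.84

Week 1: $5,422.59 +$130.14 interest = $5,552.73; pay $1,095.63 → $4,457.10
Week 2: $4,457.10 +$106.97 interest = $4,564.07; pay $1,072.46 → $3,491.61
Week 3: $3,491.61 +$83.79 interest = $3,575.40; pay $1,049.28 → $2,526.12
Week 4: $2,526.12 +$60.62 interest = $2,586.74; pay $1,026.11 → $1,560.63
Week 5: $1,560.63 +$37.45 interest = $1,598.08; pay $1,002.94 → $595.14
Week 6: $595.14 +$14.28 interest = $609.42; pay $609.42 → $0.00
Total paid: $5,855.84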